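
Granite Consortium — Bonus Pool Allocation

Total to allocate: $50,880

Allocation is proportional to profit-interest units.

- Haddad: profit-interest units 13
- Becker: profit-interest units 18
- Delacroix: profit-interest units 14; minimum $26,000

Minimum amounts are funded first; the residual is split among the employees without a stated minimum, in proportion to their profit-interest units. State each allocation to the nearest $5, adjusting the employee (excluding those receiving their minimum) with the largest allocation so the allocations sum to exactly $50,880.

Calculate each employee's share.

Haddad: $10,435; Becker: $14,445; Delacroix: $26,000

Fund the minimums — Delacroix $26,000. Balance $24,880.
Balance split over remaining profit-interest units 31: Haddad 10,433.55 → $10,435; Becker 14,446.45 → $14,445.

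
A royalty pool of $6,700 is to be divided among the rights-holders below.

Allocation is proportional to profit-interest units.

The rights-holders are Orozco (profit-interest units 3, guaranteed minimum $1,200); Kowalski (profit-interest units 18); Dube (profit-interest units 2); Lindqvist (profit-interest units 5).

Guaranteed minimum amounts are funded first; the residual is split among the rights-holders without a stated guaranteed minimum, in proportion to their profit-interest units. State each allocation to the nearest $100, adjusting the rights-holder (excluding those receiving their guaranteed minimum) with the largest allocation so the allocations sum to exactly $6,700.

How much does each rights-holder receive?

Guaranteed amounts: Orozco $1,200. Balance $5,500.
Balance split over remaining profit-interest units 25: Kowalski 3,960.00 → $4,000; Dube 440.00 → $400; Lindqvist 1,100.00 → $1,100.

Orozco: $1,200 | Kowalski: $4,000 | Dube: $400 | Lindqvist: $1,100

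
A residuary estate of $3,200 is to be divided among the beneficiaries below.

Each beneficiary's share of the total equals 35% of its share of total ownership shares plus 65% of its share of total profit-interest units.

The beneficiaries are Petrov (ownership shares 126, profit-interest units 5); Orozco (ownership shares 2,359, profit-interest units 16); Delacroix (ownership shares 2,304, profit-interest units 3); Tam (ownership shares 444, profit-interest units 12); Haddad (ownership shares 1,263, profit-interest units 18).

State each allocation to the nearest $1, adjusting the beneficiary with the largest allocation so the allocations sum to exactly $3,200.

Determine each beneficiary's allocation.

Petrov: $214 · Orozco: $1,023 · Delacroix: $513 · Tam: $539 · Haddad: $911

Ownership shares total 6,496; profit-interest units total 54.
Combined weights (35% ownership shares + 65% profit-interest units): Petrov 0.0670; Orozco 0.3197; Delacroix 0.1602; Tam 0.1684; Haddad 0.2847.
Raw shares: Petrov 214.32; Orozco 1,023.02; Delacroix 512.80; Tam 538.77; Haddad 911.09.
At nearest $1: Petrov $214; Orozco $1,023; Delacroix $513; Tam $539; Haddad $911. Sum = $3,200.
Rounded total matches; no reconciliation needed.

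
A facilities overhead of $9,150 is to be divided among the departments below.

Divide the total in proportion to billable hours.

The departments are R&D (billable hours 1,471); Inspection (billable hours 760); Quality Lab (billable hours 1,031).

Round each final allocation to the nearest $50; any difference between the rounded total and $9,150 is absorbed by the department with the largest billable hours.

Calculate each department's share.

R&D: $4,100 | Inspection: $2,150 | Quality Lab: $2,900

Sum of billable hours: 3,262.
Unrounded shares: R&D 1,471/3,262 × $9,150 = 4,126.20; Inspection 760/3,262 × $9,150 = 2,131.82; Quality Lab 1,031/3,262 × $9,150 = 2,891.98.
After rounding ($50): R&D $4,150; Inspection $2,150; Quality Lab $2,900. Sum = $9,200.
Difference $9,150 − $9,200 = −$50 applied to largest billable hours (R&D): R&D becomes $4,100.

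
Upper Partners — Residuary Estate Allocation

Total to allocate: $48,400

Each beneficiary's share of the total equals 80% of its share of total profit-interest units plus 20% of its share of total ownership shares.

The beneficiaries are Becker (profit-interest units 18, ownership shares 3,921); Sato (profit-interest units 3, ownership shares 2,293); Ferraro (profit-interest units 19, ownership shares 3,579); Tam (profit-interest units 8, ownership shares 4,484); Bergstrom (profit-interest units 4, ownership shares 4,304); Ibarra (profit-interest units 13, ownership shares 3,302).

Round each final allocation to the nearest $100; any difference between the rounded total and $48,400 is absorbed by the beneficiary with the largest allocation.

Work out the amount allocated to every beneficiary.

Totals — profit-interest units 65, ownership shares 21,883.
Combined weights (80% profit-interest units + 20% ownership shares): Becker 0.2574; Sato 0.0579; Ferraro 0.2666; Tam 0.1394; Bergstrom 0.0886; Ibarra 0.1902.
Proportional shares: Becker 12,456.93; Sato 2,801.39; Ferraro 12,901.33; Tam 6,749.05; Bergstrom 4,286.65; Ibarra 9,204.65.
Rounded to nearest $100: Becker $12,500; Sato $2,800; Ferraro $12,900; Tam $6,700; Bergstrom $4,300; Ibarra $9,200. Sum = $48,400.
No rounding difference to absorb.

Becker: $12,500; Sato: $2,800; Ferraro: $12,900; Tam: $6,700; Bergstrom: $4,300; Ibarra: $9,200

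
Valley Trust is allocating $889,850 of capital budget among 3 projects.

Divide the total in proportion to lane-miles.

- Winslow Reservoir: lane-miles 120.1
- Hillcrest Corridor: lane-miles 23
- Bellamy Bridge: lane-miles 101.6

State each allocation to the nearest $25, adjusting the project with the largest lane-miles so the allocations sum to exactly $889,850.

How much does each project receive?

Lane-miles total: 244.7.
Pro-rata amounts: Winslow Reservoir 120.1/244.7 × $889,850 = 436,742.89; Hillcrest Corridor 23/244.7 × $889,850 = 83,639.35; Bellamy Bridge 101.6/244.7 × $889,850 = 369,467.76.
Rounded to nearest $25: Winslow Reservoir $436,750; Hillcrest Corridor $83,650; Bellamy Bridge $369,475. Sum = $889,875.
Difference $889,850 − $889,875 = −$25 applied to largest lane-miles (Winslow Reservoir): Winslow Reservoir becomes $436,725.

Winslow Reservoir: $436,725 · Hillcrest Corridor: $83,650 · Bellamy Bridge: $369,475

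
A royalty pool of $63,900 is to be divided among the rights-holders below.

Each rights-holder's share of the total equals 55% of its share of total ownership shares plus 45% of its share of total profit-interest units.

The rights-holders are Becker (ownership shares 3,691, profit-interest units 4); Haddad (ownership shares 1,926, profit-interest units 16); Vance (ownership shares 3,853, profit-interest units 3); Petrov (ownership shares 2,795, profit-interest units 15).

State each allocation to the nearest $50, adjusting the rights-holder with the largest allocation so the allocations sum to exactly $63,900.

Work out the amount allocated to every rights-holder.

Becker: $13,600 · Haddad: $17,650 · Vance: $13,300 · Petrov: $19,350

Totals — ownership shares 12,265, profit-interest units 38.
Blended shares (55% ownership shares + 45% profit-interest units): Becker 0.2129; Haddad 0.2758; Vance 0.2083; Petrov 0.3030.
Unrounded shares: Becker 13,603.30; Haddad 17,626.27; Vance 13,310.79; Petrov 19,359.65.
At nearest $50: Becker $13,600; Haddad $17,650; Vance $13,300; Petrov $19,350. Sum = $63,900.
Sum already equals the total — no adjustment.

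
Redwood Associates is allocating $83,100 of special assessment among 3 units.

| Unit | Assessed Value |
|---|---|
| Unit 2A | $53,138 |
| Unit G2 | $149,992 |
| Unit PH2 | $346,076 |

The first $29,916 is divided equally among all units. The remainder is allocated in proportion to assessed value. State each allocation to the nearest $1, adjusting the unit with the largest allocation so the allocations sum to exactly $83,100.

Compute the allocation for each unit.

Unit 2A: $15,118; Unit G2: $24,497; Unit PH2: $43,485

Equal tier: $29,916 ÷ 3 = $9,972 apiece.
Remainder $53,184 by assessed value (total 549,206): Unit 2A 5,145.78 → $5,146; Unit G2 14,524.92 → $14,525; Unit PH2 33,513.30 → $33,513.
Totals: Unit 2A $9,972 + $5,146 = $15,118; Unit G2 $9,972 + $14,525 = $24,497; Unit PH2 $9,972 + $33,513 = $43,485.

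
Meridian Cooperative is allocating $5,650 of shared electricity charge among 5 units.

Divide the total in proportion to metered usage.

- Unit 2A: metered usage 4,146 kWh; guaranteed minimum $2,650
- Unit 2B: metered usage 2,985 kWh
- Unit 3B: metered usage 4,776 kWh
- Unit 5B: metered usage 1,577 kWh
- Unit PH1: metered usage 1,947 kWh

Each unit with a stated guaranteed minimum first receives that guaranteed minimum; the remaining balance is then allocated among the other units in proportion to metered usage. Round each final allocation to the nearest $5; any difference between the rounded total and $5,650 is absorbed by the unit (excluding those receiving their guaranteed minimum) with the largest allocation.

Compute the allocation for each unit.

Minimums first: Unit 2A $2,650. Balance $3,000.
Balance split over remaining metered usage 11,285: Unit 2B 793.53 → $795; Unit 3B 1,269.65 → $1,270; Unit 5B 419.23 → $420; Unit PH1 517.59 → $520.
Rounding difference −$5 applied to Unit 3B → $1,265.

Unit 2A: $2,650; Unit 2B: $795; Unit 3B: $1,265; Unit 5B: $420; Unit PH1: $520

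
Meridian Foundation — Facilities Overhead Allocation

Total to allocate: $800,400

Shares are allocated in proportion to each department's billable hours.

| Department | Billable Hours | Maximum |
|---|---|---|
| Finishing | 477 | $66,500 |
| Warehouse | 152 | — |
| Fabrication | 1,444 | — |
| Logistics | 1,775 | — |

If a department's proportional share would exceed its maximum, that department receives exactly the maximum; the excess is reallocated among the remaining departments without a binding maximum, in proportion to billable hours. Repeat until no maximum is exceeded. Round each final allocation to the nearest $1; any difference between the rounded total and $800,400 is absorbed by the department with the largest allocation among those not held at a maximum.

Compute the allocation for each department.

Billable hours total: 3,848.
Pro-rata shares before constraints: Finishing 99,217.98; Warehouse 31,616.63; Fabrication 300,358.00; Logistics 369,207.38.
Held at cap: Finishing ($66,500); balance $733,900 reallocated over remaining billable hours 3,371.
Redistributed shares: Warehouse 33,091.90 → $33,092; Fabrication 314,373.06 → $314,373; Logistics 386,435.03 → $386,435.

Finishing: $66,500 | Warehouse: $33,092 | Fabrication: $314,373 | Logistics: $386,435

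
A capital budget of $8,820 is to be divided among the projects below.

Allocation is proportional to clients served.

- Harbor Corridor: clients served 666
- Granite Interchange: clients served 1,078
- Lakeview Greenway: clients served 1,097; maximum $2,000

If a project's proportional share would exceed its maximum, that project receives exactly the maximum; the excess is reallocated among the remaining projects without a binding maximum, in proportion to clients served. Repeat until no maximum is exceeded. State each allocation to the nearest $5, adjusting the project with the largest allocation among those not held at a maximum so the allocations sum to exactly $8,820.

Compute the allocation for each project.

Clients served total: 2,841.
Pro-rata shares before constraints: Harbor Corridor 2,067.62; Granite Interchange 3,346.69; Lakeview Greenway 3,405.68.
Cap binds for Lakeview Greenway ($2,000); remaining pool $6,820 reallocated over remaining clients served 1,744.
Shares after redistribution: Harbor Corridor 2,604.43 → $2,605; Granite Interchange 4,215.57 → $4,215.

Harbor Corridor: $2,605 | Granite Interchange: $4,215 | Lakeview Greenway: $2,000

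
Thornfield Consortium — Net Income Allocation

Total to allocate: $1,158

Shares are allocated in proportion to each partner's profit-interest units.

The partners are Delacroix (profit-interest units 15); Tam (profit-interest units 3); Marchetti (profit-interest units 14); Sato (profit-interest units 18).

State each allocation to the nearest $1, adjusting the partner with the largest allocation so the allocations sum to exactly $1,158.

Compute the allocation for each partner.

Total profit-interest units = 50.
Unrounded shares: Delacroix 15/50 × $1,158 = 347.40; Tam 3/50 × $1,158 = 69.48; Marchetti 14/50 × $1,158 = 324.24; Sato 18/50 × $1,158 = 416.88.
Rounded to nearest $1: Delacroix $347; Tam $69; Marchetti $324; Sato $417. Sum = $1,157.
Difference $1,158 − $1,157 = +$1 applied to largest allocation (Sato): Sato becomes $418.

Delacroix: $347 · Tam: $69 · Marchetti: $324 · Sato: $418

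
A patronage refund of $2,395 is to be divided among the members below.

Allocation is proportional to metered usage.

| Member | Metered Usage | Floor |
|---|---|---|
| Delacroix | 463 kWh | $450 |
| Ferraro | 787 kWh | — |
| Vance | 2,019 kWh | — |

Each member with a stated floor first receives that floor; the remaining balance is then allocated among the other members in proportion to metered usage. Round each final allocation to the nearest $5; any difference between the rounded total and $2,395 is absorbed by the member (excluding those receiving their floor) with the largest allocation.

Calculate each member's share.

Delacroix: $450 | Ferraro: $545 | Vance: $1,400

Fund the minimums — Delacroix $450. Balance $1,945.
Balance split over remaining metered usage 2,806: Ferraro 545.51 → $545; Vance 1,399.49 → $1,400.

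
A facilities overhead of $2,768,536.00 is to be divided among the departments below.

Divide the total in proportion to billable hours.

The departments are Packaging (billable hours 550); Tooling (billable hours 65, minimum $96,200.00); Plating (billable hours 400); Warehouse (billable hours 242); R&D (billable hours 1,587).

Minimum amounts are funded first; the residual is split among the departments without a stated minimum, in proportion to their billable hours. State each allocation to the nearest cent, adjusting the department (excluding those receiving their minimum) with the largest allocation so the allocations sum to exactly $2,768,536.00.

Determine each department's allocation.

Packaging: $528,889.82 · Tooling: $96,200.00 · Plating: $384,647.14 · Warehouse: $232,711.52 · R&D: $1,526,087.52

Fund the minimums — Tooling $96,200.00. Balance $2,672,336.00.
Balance split over remaining billable hours 2,779: Packaging 528,889.8165 → $528,889.82; Plating 384,647.1393 → $384,647.14; Warehouse 232,711.5193 → $232,711.52; R&D 1,526,087.52501 → $1,526,087.53.
Rounding difference −$0.01 applied to R&D → $1,526,087.52.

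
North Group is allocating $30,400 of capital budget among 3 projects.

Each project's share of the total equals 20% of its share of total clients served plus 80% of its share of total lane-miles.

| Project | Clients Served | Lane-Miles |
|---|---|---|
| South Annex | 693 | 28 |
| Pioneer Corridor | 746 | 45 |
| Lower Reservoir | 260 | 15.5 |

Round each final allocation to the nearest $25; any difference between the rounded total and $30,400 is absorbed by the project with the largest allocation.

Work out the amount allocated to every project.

Clients served total 1,699; lane-miles total 88.5.
Blended shares (20% clients served + 80% lane-miles): South Annex 0.3347; Pioneer Corridor 0.4946; Lower Reservoir 0.1707.
Raw shares: South Annex 10,174.42; Pioneer Corridor 15,035.72; Lower Reservoir 5,189.86.
Rounded to nearest $25: South Annex $10,175; Pioneer Corridor $15,025; Lower Reservoir $5,200. Sum = $30,400.
No rounding difference to absorb.

South Annex: $10,175; Pioneer Corridor: $15,025; Lower Reservoir: $5,200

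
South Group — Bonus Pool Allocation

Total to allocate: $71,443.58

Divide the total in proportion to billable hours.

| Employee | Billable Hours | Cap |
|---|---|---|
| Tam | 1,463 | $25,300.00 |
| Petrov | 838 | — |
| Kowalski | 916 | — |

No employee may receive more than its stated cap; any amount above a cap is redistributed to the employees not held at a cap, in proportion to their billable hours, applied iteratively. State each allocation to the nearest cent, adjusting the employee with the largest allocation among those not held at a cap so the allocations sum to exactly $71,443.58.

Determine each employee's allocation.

Tam: $25,300.00 · Petrov: $22,045.79 · Kowalski: $24,097.79

Billable hours total: 3,217.
Unconstrained shares: Tam 32,490.5059; Petrov 18,610.4197; Kowalski 20,342.6544.
Held at cap: Tam ($25,300.00); balance $46,143.58 reallocated over remaining billable hours 1,754.
Shares after redistribution: Petrov 22,045.7925 → $22,045.79; Kowalski 24,097.7875 → $24,097.79.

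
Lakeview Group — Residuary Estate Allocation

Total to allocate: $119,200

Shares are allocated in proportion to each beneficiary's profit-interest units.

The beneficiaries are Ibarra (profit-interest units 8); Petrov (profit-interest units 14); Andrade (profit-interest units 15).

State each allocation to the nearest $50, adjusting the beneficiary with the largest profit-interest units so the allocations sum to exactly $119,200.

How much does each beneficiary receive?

Profit-interest units total: 8 + 14 + 15 = 37.
Proportional shares: Ibarra 25,772.97; Petrov 45,102.70; Andrade 48,324.32.
At nearest $50: Ibarra $25,750; Petrov $45,100; Andrade $48,300. Sum = $119,150.
Difference $119,200 − $119,150 = +$50 applied to largest profit-interest units (Andrade): Andrade becomes $48,350.

Ibarra: $25,750 · Petrov: $45,100 · Andrade: $48,350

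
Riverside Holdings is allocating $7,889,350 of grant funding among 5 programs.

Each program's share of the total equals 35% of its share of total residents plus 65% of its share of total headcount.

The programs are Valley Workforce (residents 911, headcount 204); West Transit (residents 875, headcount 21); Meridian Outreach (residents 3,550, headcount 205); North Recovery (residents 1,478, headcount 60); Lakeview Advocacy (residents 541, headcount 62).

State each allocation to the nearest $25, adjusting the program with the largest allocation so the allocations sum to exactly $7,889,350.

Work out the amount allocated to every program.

Totals — residents 7,355, headcount 552.
Blended shares (35% residents + 65% headcount): Valley Workforce 0.2836; West Transit 0.0664; Meridian Outreach 0.4103; North Recovery 0.1410; Lakeview Advocacy 0.0988.
Pro-rata amounts: Valley Workforce 2,237,173.93; West Transit 523,589.35; Meridian Outreach 3,237,218.26; North Recovery 1,112,282.22; Lakeview Advocacy 779,086.23.
Rounded to nearest $25: Valley Workforce $2,237,175; West Transit $523,600; Meridian Outreach $3,237,225; North Recovery $1,112,275; Lakeview Advocacy $779,075. Sum = $7,889,350.
No rounding difference to absorb.

Valley Workforce: $2,237,175 · West Transit: $523,600 · Meridian Outreach: $3,237,225 · North Recovery: $1,112,275 · Lakeview Advocacy: $779,075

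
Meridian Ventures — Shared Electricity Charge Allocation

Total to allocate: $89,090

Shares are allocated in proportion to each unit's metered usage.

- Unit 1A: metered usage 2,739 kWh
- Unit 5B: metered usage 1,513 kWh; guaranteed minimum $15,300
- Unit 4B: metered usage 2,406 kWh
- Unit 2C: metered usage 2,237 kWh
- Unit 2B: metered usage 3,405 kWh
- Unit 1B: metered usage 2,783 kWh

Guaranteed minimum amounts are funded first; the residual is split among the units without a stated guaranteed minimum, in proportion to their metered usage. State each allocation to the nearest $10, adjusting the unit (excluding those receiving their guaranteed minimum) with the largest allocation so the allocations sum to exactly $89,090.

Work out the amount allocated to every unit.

Minimums first: Unit 5B $15,300. Remaining pool $73,790.
Remaining pool split over remaining metered usage 13,570: Unit 1A 14,893.94 → $14,890; Unit 4B 13,083.18 → $13,080; Unit 2C 12,164.20 → $12,160; Unit 2B 18,515.47 → $18,520; Unit 1B 15,133.20 → $15,130.
Rounding difference +$10 applied to Unit 2B → $18,530.

Unit 1A: $14,890 · Unit 5B: $15,300 · Unit 4B: $13,080 · Unit 2C: $12,160 · Unit 2B: $18,530 · Unit 1B: $15,130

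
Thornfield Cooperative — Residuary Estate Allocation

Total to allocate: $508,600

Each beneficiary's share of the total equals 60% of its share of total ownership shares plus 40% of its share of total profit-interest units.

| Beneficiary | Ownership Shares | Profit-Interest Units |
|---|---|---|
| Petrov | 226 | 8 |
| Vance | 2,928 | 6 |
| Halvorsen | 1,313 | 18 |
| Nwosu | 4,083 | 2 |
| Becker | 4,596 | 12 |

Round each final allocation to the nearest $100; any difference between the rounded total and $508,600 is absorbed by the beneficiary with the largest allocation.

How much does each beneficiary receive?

Petrov: $40,600 · Vance: $94,500 · Halvorsen: $110,100 · Nwosu: $103,600 · Becker: $159,800

Totals — ownership shares 13,146, profit-interest units 46.
Combined weights (60% ownership shares + 40% profit-interest units): Petrov 0.0799; Vance 0.1858; Halvorsen 0.2164; Nwosu 0.2037; Becker 0.3141.
Proportional shares: Petrov 40,627.04; Vance 94,503.74; Halvorsen 110,085.82; Nwosu 103,624.49; Becker 159,758.92.
At nearest $100: Petrov $40,600; Vance $94,500; Halvorsen $110,100; Nwosu $103,600; Becker $159,800. Sum = $508,600.
Rounded total matches; no reconciliation needed.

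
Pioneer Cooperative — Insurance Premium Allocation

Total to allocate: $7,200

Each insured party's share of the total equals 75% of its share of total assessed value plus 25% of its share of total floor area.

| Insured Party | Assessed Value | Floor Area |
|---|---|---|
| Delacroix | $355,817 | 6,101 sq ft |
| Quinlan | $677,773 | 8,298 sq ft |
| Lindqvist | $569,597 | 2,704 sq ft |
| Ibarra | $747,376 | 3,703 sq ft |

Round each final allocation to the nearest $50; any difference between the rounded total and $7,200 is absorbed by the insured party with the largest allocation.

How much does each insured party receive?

Assessed value total 2,350,563; floor area total 20,806.
Composite weights (75% assessed value + 25% floor area): Delacroix 0.1868; Quinlan 0.3160; Lindqvist 0.2142; Ibarra 0.2830.
Proportional shares: Delacroix 1,345.25; Quinlan 2,274.95; Lindqvist 1,542.48; Ibarra 2,037.32.
At nearest $50: Delacroix $1,350; Quinlan $2,250; Lindqvist $1,550; Ibarra $2,050. Sum = $7,200.
Sum already equals the total — no adjustment.

Delacroix: $1,350; Quinlan: $2,250; Lindqvist: $1,550; Ibarra: $2,050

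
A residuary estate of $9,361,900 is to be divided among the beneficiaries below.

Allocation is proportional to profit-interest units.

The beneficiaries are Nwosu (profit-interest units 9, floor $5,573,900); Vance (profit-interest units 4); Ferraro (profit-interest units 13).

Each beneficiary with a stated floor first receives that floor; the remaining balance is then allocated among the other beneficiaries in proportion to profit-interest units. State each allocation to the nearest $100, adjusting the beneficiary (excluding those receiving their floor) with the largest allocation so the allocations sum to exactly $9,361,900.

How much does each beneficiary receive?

Nwosu: $5,573,900 | Vance: $891,300 | Ferraro: $2,896,700

Minimums first: Nwosu $5,573,900. Remaining pool $3,788,000.
Remaining pool split over remaining profit-interest units 17: Vance 891,294.12 → $891,300; Ferraro 2,896,705.88 → $2,896,700.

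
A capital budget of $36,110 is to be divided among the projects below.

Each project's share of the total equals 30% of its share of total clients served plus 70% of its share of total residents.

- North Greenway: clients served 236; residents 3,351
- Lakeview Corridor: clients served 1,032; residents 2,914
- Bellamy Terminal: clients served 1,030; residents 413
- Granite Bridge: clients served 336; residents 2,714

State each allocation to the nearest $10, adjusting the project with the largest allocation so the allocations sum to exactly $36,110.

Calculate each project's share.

North Greenway: $9,990; Lakeview Corridor: $12,080; Bellamy Terminal: $5,350; Granite Bridge: $8,690

Totals — clients served 2,634, residents 9,392.
Blended shares (30% clients served + 70% residents): North Greenway 0.2766; Lakeview Corridor 0.3347; Bellamy Terminal 0.1481; Granite Bridge 0.2405.
Unrounded shares: North Greenway 9,989.27; Lakeview Corridor 12,086.91; Bellamy Terminal 5,347.66; Granite Bridge 8,686.16.
After rounding ($10): North Greenway $9,990; Lakeview Corridor $12,090; Bellamy Terminal $5,350; Granite Bridge $8,690. Sum = $36,120.
Difference $36,110 − $36,120 = −$10 applied to largest allocation (Lakeview Corridor): Lakeview Corridor becomes $12,080.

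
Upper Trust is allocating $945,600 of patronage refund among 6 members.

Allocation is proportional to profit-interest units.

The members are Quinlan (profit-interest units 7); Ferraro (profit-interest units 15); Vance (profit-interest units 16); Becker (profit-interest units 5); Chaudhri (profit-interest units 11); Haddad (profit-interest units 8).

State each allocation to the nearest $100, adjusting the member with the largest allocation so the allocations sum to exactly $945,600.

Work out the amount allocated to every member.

Combined profit-interest units = 62.
Pro-rata amounts: Quinlan 7/62 × $945,600 = 106,761.29; Ferraro 15/62 × $945,600 = 228,774.19; Vance 16/62 × $945,600 = 244,025.81; Becker 5/62 × $945,600 = 76,258.06; Chaudhri 11/62 × $945,600 = 167,767.74; Haddad 8/62 × $945,600 = 122,012.90.
Rounded to nearest $100: Quinlan $106,800; Ferraro $228,800; Vance $244,000; Becker $76,300; Chaudhri $167,800; Haddad $122,000. Sum = $945,700.
Difference $945,600 − $945,700 = −$100 applied to largest allocation (Vance): Vance becomes $243,900.

Quinlan: $106,800 · Ferraro: $228,800 · Vance: $243,900 · Becker: $76,300 · Chaudhri: $167,800 · Haddad: $122,000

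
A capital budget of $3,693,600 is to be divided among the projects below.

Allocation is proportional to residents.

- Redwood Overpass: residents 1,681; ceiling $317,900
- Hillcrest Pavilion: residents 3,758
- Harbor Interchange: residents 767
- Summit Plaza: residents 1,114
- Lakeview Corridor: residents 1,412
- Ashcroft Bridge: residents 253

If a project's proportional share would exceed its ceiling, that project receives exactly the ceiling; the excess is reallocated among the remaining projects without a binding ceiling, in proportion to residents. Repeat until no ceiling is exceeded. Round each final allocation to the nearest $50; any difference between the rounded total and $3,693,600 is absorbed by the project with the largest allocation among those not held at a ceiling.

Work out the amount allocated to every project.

Combined residents = 8,985.
Pro-rata shares before constraints: Redwood Overpass 691,034.12; Hillcrest Pavilion 1,544,857.96; Harbor Interchange 315,302.30; Summit Plaza 457,948.85; Lakeview Corridor 580,452.22; Ashcroft Bridge 104,004.54.
Capped: Redwood Overpass ($317,900); balance $3,375,700 reallocated over remaining residents 7,304.
Redistributed shares: Hillcrest Pavilion 1,736,840.17 → $1,736,850; Harbor Interchange 354,485.47 → $354,500; Summit Plaza 514,858.95 → $514,850; Lakeview Corridor 652,586.04 → $652,600; Ashcroft Bridge 116,929.37 → $116,950.
Rounding difference −$50 applied to Hillcrest Pavilion → $1,736,800.

Redwood Overpass: $317,900 | Hillcrest Pavilion: $1,736,800 | Harbor Interchange: $354,500 | Summit Plaza: $514,850 | Lakeview Corridor: $652,600 | Ashcroft Bridge: $116,950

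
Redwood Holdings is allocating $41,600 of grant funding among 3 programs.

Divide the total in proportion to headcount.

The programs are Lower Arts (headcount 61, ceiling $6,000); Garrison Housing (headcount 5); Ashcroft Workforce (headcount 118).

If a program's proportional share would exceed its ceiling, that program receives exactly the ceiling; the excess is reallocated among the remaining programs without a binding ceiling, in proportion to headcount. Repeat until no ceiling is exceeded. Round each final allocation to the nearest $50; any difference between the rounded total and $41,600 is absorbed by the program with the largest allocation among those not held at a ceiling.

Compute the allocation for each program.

Lower Arts: $6,000 | Garrison Housing: $1,450 | Ashcroft Workforce: $34,150

Total headcount = 184.
Pro-rata shares before constraints: Lower Arts 13,791.30; Garrison Housing 1,130.43; Ashcroft Workforce 26,678.26.
Held at cap: Lower Arts ($6,000); residual $35,600 reallocated over remaining headcount 123.
Redistributed shares: Garrison Housing 1,447.15 → $1,450; Ashcroft Workforce 34,152.85 → $34,150.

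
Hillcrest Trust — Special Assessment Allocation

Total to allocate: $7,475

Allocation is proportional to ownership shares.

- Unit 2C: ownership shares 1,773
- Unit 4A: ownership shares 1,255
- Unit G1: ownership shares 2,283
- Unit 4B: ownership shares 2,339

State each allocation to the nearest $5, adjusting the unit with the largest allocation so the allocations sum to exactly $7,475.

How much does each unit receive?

Combined ownership shares = 7,650.
Pro-rata amounts: Unit 2C 1,773/7,650 × $7,475 = 1,732.44; Unit 4A 1,255/7,650 × $7,475 = 1,226.29; Unit G1 2,283/7,650 × $7,475 = 2,230.77; Unit 4B 2,339/7,650 × $7,475 = 2,285.49.
Rounded to nearest $5: Unit 2C $1,730; Unit 4A $1,225; Unit G1 $2,230; Unit 4B $2,285. Sum = $7,470.
Difference $7,475 − $7,470 = +$5 applied to largest allocation (Unit 4B): Unit 4B becomes $2,290.

Unit 2C: $1,730 | Unit 4A: $1,225 | Unit G1: $2,230 | Unit 4B: $2,290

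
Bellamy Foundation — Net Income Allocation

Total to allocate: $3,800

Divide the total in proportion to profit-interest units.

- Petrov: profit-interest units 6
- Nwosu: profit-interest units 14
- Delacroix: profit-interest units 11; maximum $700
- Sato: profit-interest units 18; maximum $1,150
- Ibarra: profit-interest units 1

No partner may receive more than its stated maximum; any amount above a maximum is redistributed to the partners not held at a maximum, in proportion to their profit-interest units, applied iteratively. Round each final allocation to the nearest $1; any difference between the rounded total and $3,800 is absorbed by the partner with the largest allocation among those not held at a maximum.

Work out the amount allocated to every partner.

Combined profit-interest units = 50.
Pro-rata shares before constraints: Petrov 456.00; Nwosu 1,064.00; Delacroix 836.00; Sato 1,368.00; Ibarra 76.00.
Held at cap: Delacroix ($700), Sato ($1,150); balance $1,950 reallocated over remaining profit-interest units 21.
Redistributed shares: Petrov 557.14 → $557; Nwosu 1,300.00 → $1,300; Ibarra 92.86 → $93.

Petrov: $557 · Nwosu: $1,300 · Delacroix: $700 · Sato: $1,150 · Ibarra: $93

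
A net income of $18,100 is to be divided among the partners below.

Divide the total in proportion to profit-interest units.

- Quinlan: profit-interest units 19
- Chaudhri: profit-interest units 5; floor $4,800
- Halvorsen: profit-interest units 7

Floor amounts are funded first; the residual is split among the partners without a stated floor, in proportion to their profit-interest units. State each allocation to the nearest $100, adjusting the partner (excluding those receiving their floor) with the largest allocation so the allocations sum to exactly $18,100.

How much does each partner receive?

Minimums first: Chaudhri $4,800. Balance $13,300.
Balance split over remaining profit-interest units 26: Quinlan 9,719.23 → $9,700; Halvorsen 3,580.77 → $3,600.

Quinlan: $9,700 | Chaudhri: $4,800 | Halvorsen: $3,600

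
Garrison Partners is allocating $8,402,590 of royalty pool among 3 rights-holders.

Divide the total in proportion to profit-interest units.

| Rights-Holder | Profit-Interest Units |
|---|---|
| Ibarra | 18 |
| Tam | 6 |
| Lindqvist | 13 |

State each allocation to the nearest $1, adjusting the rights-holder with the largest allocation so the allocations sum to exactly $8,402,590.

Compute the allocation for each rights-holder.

Sum of profit-interest units: 37.
Proportional shares: Ibarra 18/37 × $8,402,590 = 4,087,746.49; Tam 6/37 × $8,402,590 = 1,362,582.16; Lindqvist 13/37 × $8,402,590 = 2,952,261.35.
After rounding ($1): Ibarra $4,087,746; Tam $1,362,582; Lindqvist $2,952,261. Sum = $8,402,589.
Difference $8,402,590 − $8,402,589 = +$1 applied to largest allocation (Ibarra): Ibarra becomes $4,087,747.

Ibarra: $4,087,747 · Tam: $1,362,582 · Lindqvist: $2,952,261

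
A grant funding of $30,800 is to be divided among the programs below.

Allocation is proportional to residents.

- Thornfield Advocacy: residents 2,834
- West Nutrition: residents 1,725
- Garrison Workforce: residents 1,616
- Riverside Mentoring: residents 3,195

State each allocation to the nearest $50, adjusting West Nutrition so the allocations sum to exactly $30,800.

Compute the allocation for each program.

Thornfield Advocacy: $9,300 · West Nutrition: $5,700 · Garrison Workforce: $5,300 · Riverside Mentoring: $10,500

Residents total: 9,370.
Unrounded shares: Thornfield Advocacy 2,834/9,370 × $30,800 = 9,315.60; West Nutrition 1,725/9,370 × $30,800 = 5,670.22; Garrison Workforce 1,616/9,370 × $30,800 = 5,311.93; Riverside Mentoring 3,195/9,370 × $30,800 = 10,502.24.
After rounding ($50): Thornfield Advocacy $9,300; West Nutrition $5,650; Garrison Workforce $5,300; Riverside Mentoring $10,500. Sum = $30,750.
Difference $30,800 − $30,750 = +$50 applied to West Nutrition: West Nutrition becomes $5,700.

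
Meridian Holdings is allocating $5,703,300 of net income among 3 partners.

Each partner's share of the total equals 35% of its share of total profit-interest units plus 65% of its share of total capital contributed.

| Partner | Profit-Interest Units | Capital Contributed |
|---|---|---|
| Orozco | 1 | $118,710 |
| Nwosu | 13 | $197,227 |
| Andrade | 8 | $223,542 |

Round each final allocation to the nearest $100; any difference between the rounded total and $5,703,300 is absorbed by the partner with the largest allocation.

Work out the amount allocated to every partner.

Profit-interest units total 22; capital contributed total 539,479.
Composite weights (35% profit-interest units + 65% capital contributed): Orozco 0.1589; Nwosu 0.4445; Andrade 0.3966.
Pro-rata amounts: Orozco 906,475.40; Nwosu 2,534,833.53; Andrade 2,261,991.07.
Rounded to nearest $100: Orozco $906,500; Nwosu $2,534,800; Andrade $2,262,000. Sum = $5,703,300.
Sum already equals the total — no adjustment.

Orozco: $906,500; Nwosu: $2,534,800; Andrade: $2,262,000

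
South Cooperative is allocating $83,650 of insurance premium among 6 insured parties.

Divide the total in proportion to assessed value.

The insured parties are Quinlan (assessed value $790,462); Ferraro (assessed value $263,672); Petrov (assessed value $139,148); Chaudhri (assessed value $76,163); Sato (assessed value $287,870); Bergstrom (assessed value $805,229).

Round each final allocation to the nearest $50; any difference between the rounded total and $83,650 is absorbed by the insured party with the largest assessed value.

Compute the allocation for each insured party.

Sum of assessed value: 2,362,544.
Pro-rata amounts: Quinlan 790,462/2,362,544 × $83,650 = 27,987.69; Ferraro 263,672/2,362,544 × $83,650 = 9,335.77; Petrov 139,148/2,362,544 × $83,650 = 4,926.78; Chaudhri 76,163/2,362,544 × $83,650 = 2,696.68; Sato 287,870/2,362,544 × $83,650 = 10,192.54; Bergstrom 805,229/2,362,544 × $83,650 = 28,510.54.
Rounded to nearest $50: Quinlan $28,000; Ferraro $9,350; Petrov $4,950; Chaudhri $2,700; Sato $10,200; Bergstrom $28,500. Sum = $83,700.
Difference $83,650 − $83,700 = −$50 applied to largest assessed value (Bergstrom): Bergstrom becomes $28,450.

Quinlan: $28,000; Ferraro: $9,350; Petrov: $4,950; Chaudhri: $2,700; Sato: $10,200; Bergstrom: $28,450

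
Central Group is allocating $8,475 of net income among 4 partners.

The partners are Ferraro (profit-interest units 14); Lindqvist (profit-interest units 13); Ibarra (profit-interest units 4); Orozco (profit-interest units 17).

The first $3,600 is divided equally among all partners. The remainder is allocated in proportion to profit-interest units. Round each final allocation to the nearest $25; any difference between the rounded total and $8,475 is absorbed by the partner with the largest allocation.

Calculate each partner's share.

Ferraro: $2,325; Lindqvist: $2,225; Ibarra: $1,300; Orozco: $2,625

Equal tier: $3,600 ÷ 4 = $900 apiece.
Remainder $4,875 by profit-interest units (total 48): Ferraro 1,421.88 → $1,425; Lindqvist 1,320.31 → $1,325; Ibarra 406.25 → $400; Orozco 1,726.56 → $1,725.
Totals: Ferraro $900 + $1,425 = $2,325; Lindqvist $900 + $1,325 = $2,225; Ibarra $900 + $400 = $1,300; Orozco $900 + $1,725 = $2,625.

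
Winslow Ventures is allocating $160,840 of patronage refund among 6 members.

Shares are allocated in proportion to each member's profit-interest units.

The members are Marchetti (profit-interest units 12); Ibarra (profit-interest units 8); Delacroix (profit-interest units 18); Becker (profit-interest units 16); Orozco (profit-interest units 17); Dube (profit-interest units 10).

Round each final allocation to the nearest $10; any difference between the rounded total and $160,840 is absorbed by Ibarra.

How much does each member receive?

Marchetti: $23,830 · Ibarra: $15,880 · Delacroix: $35,740 · Becker: $31,770 · Orozco: $33,760 · Dube: $19,860

Sum of profit-interest units: 81.
Pro-rata amounts: Marchetti 12/81 × $160,840 = 23,828.15; Ibarra 8/81 × $160,840 = 15,885.43; Delacroix 18/81 × $160,840 = 35,742.22; Becker 16/81 × $160,840 = 31,770.86; Orozco 17/81 × $160,840 = 33,756.54; Dube 10/81 × $160,840 = 19,856.79.
At nearest $10: Marchetti $23,830; Ibarra $15,890; Delacroix $35,740; Becker $31,770; Orozco $33,760; Dube $19,860. Sum = $160,850.
Difference $160,840 − $160,850 = −$10 applied to Ibarra: Ibarra becomes $15,880.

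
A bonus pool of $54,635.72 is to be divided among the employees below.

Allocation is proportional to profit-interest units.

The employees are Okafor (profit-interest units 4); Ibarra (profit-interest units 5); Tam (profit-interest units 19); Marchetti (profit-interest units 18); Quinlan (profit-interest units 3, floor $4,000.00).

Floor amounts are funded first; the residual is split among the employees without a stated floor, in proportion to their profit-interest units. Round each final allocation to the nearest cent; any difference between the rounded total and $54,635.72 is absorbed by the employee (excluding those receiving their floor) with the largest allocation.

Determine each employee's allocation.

Okafor: $4,403.11; Ibarra: $5,503.88; Tam: $20,914.75; Marchetti: $19,813.98; Quinlan: $4,000.00

Minimums first: Quinlan $4,000.00. Residual $50,635.72.
Residual split over remaining profit-interest units 46: Okafor 4,403.1061 → $4,403.11; Ibarra 5,503.8826 → $5,503.88; Tam 20,914.7539 → $20,914.75; Marchetti 19,813.9774 → $19,813.98.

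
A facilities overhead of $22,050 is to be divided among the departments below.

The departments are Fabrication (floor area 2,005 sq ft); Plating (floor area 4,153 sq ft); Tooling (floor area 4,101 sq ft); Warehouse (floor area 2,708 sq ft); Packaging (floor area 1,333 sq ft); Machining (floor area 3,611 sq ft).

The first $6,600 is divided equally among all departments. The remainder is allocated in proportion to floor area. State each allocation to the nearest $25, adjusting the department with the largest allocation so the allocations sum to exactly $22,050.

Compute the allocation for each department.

Fabrication: $2,825 · Plating: $4,675 · Tooling: $4,650 · Warehouse: $3,425 · Packaging: $2,250 · Machining: $4,225

Equal tier: $6,600 ÷ 6 = $1,100 apiece.
Remainder $15,450 by floor area (total 17,911): Fabrication 1,729.51 → $1,725; Plating 3,582.37 → $3,575; Tooling 3,537.52 → $3,550; Warehouse 2,335.92 → $2,325; Packaging 1,149.84 → $1,150; Machining 3,114.84 → $3,125.
Totals: Fabrication $1,100 + $1,725 = $2,825; Plating $1,100 + $3,575 = $4,675; Tooling $1,100 + $3,550 = $4,650; Warehouse $1,100 + $2,325 = $3,425; Packaging $1,100 + $1,150 = $2,250; Machining $1,100 + $3,125 = $4,225.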